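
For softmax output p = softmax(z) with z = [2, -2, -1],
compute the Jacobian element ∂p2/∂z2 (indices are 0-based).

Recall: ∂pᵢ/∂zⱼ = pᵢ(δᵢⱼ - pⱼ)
∂p2/∂z2 = 0.04444

p = softmax(z) = [0.9362, 0.01715, 0.04661]
p2 = 0.04661

∂p2/∂z2 = p2(1 - p2) = 0.04661 × (1 - 0.04661) = 0.04444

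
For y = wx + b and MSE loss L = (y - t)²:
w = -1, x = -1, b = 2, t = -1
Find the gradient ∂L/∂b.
∂L/∂b = 8

y = wx + b = (-1)(-1) + 2 = 3
∂L/∂y = 2(y - t) = 2(3 - -1) = 8
∂y/∂b = 1
∂L/∂b = ∂L/∂y · ∂y/∂b = 8 × 1 = 8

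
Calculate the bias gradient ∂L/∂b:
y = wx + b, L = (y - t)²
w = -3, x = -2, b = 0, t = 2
∂L/∂b = 8

y = wx + b = (-3)(-2) + 0 = 6
∂L/∂y = 2(y - t) = 2(6 - 2) = 8
∂y/∂b = 1
∂L/∂b = ∂L/∂y · ∂y/∂b = 8 × 1 = 8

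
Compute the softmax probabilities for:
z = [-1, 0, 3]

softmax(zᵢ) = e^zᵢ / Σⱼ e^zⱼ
p = [0.0171, 0.0466, 0.9362]

exp(z) = [0.3679, 1, 20.09]
Sum = 21.45
p = [0.0171, 0.0466, 0.9362]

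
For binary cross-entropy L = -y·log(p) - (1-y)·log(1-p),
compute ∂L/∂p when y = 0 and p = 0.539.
∂L/∂p = 2.169

∂L/∂p = -y/p + (1-y)/(1-p) = 0 + 1/0.461 = 2.169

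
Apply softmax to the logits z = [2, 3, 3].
p = [0.1554, 0.4223, 0.4223]

exp(z) = [7.389, 20.09, 20.09]
Sum = 47.56
p = [0.1554, 0.4223, 0.4223]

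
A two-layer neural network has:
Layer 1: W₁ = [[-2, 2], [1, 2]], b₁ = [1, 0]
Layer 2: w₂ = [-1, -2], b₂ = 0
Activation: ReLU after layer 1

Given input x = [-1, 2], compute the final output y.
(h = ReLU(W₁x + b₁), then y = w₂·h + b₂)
y = -13

Layer 1 pre-activation: z₁ = [7, 3]
After ReLU: h = [7, 3]
Layer 2 output: y = -1×7 + -2×3 + 0 = -13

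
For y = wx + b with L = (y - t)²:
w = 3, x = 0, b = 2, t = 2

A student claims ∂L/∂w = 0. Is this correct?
Correct

y = (3)(0) + 2 = 2
∂L/∂y = 2(y - t) = 2(2 - 2) = 0
∂y/∂w = x = 0
∂L/∂w = 0 × 0 = 0

Claimed value: 0
Correct: The correct gradient is 0.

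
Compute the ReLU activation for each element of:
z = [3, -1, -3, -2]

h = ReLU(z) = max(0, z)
h = [3, 0, 0, 0]

ReLU applied element-wise: max(0,3)=3, max(0,-1)=0, max(0,-3)=0, max(0,-2)=0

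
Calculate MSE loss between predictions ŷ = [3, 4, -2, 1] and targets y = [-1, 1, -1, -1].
MSE = 7.5

MSE = (1/4)((3--1)² + (4-1)² + (-2--1)² + (1--1)²) = (1/4)(16 + 9 + 1 + 4) = 7.5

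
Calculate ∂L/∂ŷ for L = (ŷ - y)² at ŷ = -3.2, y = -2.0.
∂L/∂ŷ = -2.4

∂L/∂ŷ = 2(ŷ - y) = 2(-3.2 - -2.0) = 2(-1.2) = -2.4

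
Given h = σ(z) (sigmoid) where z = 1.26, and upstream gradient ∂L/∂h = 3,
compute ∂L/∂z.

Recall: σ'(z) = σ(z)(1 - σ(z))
∂L/∂z = 0.5164

σ(1.26) = 0.779
σ'(1.26) = σ(1.26)(1 - σ(1.26)) = 0.779 × 0.221 = 0.1721
∂L/∂z = ∂L/∂h · σ'(z) = 3 × 0.1721 = 0.5164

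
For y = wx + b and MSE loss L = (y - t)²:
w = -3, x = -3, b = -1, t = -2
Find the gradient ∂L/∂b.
∂L/∂b = 20

y = wx + b = (-3)(-3) + -1 = 8
∂L/∂y = 2(y - t) = 2(8 - -2) = 20
∂y/∂b = 1
∂L/∂b = ∂L/∂y · ∂y/∂b = 20 × 1 = 20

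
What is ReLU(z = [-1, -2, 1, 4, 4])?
h = [0, 0, 1, 4, 4]

ReLU applied element-wise: max(0,-1)=0, max(0,-2)=0, max(0,1)=1, max(0,4)=4, max(0,4)=4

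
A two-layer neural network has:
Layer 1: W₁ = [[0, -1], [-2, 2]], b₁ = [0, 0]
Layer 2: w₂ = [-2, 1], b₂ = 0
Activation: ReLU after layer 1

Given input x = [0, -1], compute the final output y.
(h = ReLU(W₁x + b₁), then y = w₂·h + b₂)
y = -2

Layer 1 pre-activation: z₁ = [1, -2]
After ReLU: h = [1, 0]
Layer 2 output: y = -2×1 + 1×0 + 0 = -2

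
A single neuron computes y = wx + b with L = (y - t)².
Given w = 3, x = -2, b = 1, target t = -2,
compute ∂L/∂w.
∂L/∂w = 12

y = wx + b = (3)(-2) + 1 = -5
∂L/∂y = 2(y - t) = 2(-5 - -2) = -6
∂y/∂w = x = -2
∂L/∂w = ∂L/∂y · ∂y/∂w = -6 × -2 = 12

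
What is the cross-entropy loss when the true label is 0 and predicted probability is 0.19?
L = 0.2107

L = -0·log(0.19) - 1·log(0.81) = -log(0.81) = 0.2107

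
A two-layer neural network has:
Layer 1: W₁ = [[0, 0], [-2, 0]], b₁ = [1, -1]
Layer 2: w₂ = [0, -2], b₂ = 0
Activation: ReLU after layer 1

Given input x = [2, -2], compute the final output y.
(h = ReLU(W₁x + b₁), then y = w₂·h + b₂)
y = 0

Layer 1 pre-activation: z₁ = [1, -5]
After ReLU: h = [1, 0]
Layer 2 output: y = 0×1 + -2×0 + 0 = 0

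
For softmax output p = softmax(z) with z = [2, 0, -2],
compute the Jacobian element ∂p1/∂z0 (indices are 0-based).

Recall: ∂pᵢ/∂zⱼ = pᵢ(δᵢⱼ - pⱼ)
∂p1/∂z0 = -0.1017

p = softmax(z) = [0.8668, 0.1173, 0.01588]
p1 = 0.1173, p0 = 0.8668

∂p1/∂z0 = -p1 × p0 = -0.1173 × 0.8668 = -0.1017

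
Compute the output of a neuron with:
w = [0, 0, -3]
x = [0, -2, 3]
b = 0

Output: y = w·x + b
y = -9

y = (0)(0) + (0)(-2) + (-3)(3) + 0 = -9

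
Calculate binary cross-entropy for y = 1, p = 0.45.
L = 0.7985

L = -1·log(0.45) - 0·log(0.55) = -log(0.45) = 0.7985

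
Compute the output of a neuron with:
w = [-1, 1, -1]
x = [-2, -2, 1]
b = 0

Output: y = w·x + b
y = -1

y = (-1)(-2) + (1)(-2) + (-1)(1) + 0 = -1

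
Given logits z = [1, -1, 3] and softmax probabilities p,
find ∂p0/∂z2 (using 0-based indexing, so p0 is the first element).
∂p0/∂z2 = -0.1017

p = softmax(z) = [0.1173, 0.01588, 0.8668]
p0 = 0.1173, p2 = 0.8668

∂p0/∂z2 = -p0 × p2 = -0.1173 × 0.8668 = -0.1017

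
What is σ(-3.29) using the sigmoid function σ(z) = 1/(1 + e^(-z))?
0.03592

sigmoid(-3.29) = 1/(1 + e^(3.29)) = 1/(1 + 26.84) = 0.03592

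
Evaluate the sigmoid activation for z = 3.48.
0.9701

sigmoid(3.48) = 1/(1 + e^(-3.48)) = 1/(1 + 0.03081) = 0.9701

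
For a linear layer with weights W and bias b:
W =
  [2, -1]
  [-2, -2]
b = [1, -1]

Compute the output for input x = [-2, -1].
y = [-2, 5]

Wx = [2×-2 + -1×-1, -2×-2 + -2×-1]
   = [-3, 6]
y = Wx + b = [-3 + 1, 6 + -1] = [-2, 5]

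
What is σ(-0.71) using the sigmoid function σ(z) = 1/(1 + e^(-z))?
0.3296

sigmoid(-0.71) = 1/(1 + e^(0.71)) = 1/(1 + 2.034) = 0.3296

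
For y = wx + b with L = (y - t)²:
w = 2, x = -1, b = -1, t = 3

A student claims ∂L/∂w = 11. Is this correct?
Incorrect

y = (2)(-1) + -1 = -3
∂L/∂y = 2(y - t) = 2(-3 - 3) = -12
∂y/∂w = x = -1
∂L/∂w = -12 × -1 = 12

Claimed value: 11
Incorrect: The correct gradient is 12.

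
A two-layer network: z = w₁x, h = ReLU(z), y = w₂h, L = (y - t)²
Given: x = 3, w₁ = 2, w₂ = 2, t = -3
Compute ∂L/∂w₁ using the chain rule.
∂L/∂w₁ = 180

Forward pass:
z = w₁x = 2×3 = 6
h = ReLU(6) = 6
y = w₂h = 2×6 = 12

Backward pass:
∂L/∂y = 2(y - t) = 2(12 - -3) = 30
∂y/∂h = w₂ = 2
∂h/∂z = 1 (ReLU derivative)
∂z/∂w₁ = x = 3

∂L/∂w₁ = 30 × 2 × 1 × 3 = 180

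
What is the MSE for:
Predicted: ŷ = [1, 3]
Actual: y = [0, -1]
MSE = 8.5

MSE = (1/2)((1-0)² + (3--1)²) = (1/2)(1 + 16) = 8.5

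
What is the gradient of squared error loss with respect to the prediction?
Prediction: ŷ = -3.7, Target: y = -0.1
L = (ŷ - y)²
∂L/∂ŷ = -7.2

∂L/∂ŷ = 2(ŷ - y) = 2(-3.7 - -0.1) = 2(-3.6) = -7.2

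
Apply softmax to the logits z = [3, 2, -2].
p = [0.7275, 0.2676, 0.0049]

exp(z) = [20.09, 7.389, 0.1353]
Sum = 27.61
p = [0.7275, 0.2676, 0.0049]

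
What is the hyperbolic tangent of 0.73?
0.6231

tanh(0.73) = (e^(0.73) - e^(-0.73))/(e^(0.73) + e^(-0.73)) = 0.6231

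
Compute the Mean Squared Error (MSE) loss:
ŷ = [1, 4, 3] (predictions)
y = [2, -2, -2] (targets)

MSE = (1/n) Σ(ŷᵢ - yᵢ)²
MSE = 20.67

MSE = (1/3)((1-2)² + (4--2)² + (3--2)²) = (1/3)(1 + 36 + 25) = 20.67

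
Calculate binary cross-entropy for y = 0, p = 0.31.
L = 0.3711

L = -0·log(0.31) - 1·log(0.69) = -log(0.69) = 0.3711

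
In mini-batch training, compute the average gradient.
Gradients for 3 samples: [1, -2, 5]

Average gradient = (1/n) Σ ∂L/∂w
Average gradient = 1.333

Average = (1/3)(1 + -2 + 5) = 4/3 = 1.333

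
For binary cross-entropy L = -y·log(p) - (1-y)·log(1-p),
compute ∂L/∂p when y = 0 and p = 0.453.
∂L/∂p = 1.828

∂L/∂p = -y/p + (1-y)/(1-p) = 0 + 1/0.547 = 1.828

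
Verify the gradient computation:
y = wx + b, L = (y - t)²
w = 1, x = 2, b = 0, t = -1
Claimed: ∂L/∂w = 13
Incorrect

y = (1)(2) + 0 = 2
∂L/∂y = 2(y - t) = 2(2 - -1) = 6
∂y/∂w = x = 2
∂L/∂w = 6 × 2 = 12

Claimed value: 13
Incorrect: The correct gradient is 12.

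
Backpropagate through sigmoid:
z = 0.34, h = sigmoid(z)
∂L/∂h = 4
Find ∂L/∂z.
∂L/∂z = 0.9716

σ(0.34) = 0.5842
σ'(0.34) = σ(0.34)(1 - σ(0.34)) = 0.5842 × 0.4158 = 0.2429
∂L/∂z = ∂L/∂h · σ'(z) = 4 × 0.2429 = 0.9716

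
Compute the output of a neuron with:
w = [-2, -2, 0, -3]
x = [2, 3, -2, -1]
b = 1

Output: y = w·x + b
y = -6

y = (-2)(2) + (-2)(3) + (0)(-2) + (-3)(-1) + 1 = -6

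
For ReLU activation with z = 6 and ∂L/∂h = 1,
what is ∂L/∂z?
∂L/∂z = 1

h = ReLU(6) = 6
Since z > 0: ∂h/∂z = 1
∂L/∂z = ∂L/∂h · ∂h/∂z = 1 × 1 = 1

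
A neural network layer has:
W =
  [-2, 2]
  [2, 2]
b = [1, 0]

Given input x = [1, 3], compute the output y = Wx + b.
y = [5, 8]

Wx = [-2×1 + 2×3, 2×1 + 2×3]
   = [4, 8]
y = Wx + b = [4 + 1, 8 + 0] = [5, 8]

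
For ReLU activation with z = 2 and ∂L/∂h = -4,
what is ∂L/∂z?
∂L/∂z = -4

h = ReLU(2) = 2
Since z > 0: ∂h/∂z = 1
∂L/∂z = ∂L/∂h · ∂h/∂z = -4 × 1 = -4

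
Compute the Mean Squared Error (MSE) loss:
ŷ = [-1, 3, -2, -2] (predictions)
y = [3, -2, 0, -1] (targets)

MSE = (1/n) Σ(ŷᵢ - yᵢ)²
MSE = 11.5

MSE = (1/4)((-1-3)² + (3--2)² + (-2-0)² + (-2--1)²) = (1/4)(16 + 25 + 4 + 1) = 11.5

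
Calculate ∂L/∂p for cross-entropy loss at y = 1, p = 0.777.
∂L/∂p = -1.287

∂L/∂p = -y/p + (1-y)/(1-p) = -1/0.777 + 0 = -1.287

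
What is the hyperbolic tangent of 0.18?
0.1781

tanh(0.18) = (e^(0.18) - e^(-0.18))/(e^(0.18) + e^(-0.18)) = 0.1781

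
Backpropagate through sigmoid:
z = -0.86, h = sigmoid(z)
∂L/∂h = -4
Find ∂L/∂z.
∂L/∂z = -0.8357

σ(-0.86) = 0.2973
σ'(-0.86) = σ(-0.86)(1 - σ(-0.86)) = 0.2973 × 0.7027 = 0.2089
∂L/∂z = ∂L/∂h · σ'(z) = -4 × 0.2089 = -0.8357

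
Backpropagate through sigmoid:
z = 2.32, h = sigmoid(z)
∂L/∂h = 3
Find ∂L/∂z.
∂L/∂z = 0.2444

σ(2.32) = 0.9105
σ'(2.32) = σ(2.32)(1 - σ(2.32)) = 0.9105 × 0.08948 = 0.08147
∂L/∂z = ∂L/∂h · σ'(z) = 3 × 0.08147 = 0.2444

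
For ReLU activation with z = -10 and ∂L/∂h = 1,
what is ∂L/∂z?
∂L/∂z = 0

h = ReLU(-10) = 0
Since z < 0: ∂h/∂z = 0
∂L/∂z = ∂L/∂h · ∂h/∂z = 1 × 0 = 0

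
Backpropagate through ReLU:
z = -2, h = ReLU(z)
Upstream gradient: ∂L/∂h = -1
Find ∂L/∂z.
∂L/∂z = 0

h = ReLU(-2) = 0
Since z < 0: ∂h/∂z = 0
∂L/∂z = ∂L/∂h · ∂h/∂z = -1 × 0 = 0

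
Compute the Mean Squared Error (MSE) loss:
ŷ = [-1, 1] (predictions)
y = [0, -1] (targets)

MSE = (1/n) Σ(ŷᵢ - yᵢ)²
MSE = 2.5

MSE = (1/2)((-1-0)² + (1--1)²) = (1/2)(1 + 4) = 2.5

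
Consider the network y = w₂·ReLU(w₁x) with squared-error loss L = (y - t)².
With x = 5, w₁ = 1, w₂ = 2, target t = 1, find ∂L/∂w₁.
∂L/∂w₁ = 180

Forward pass:
z = w₁x = 1×5 = 5
h = ReLU(5) = 5
y = w₂h = 2×5 = 10

Backward pass:
∂L/∂y = 2(y - t) = 2(10 - 1) = 18
∂y/∂h = w₂ = 2
∂h/∂z = 1 (ReLU derivative)
∂z/∂w₁ = x = 5

∂L/∂w₁ = 18 × 2 × 1 × 5 = 180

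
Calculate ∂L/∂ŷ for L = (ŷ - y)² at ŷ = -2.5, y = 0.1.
∂L/∂ŷ = -5.2

∂L/∂ŷ = 2(ŷ - y) = 2(-2.5 - 0.1) = 2(-2.6) = -5.2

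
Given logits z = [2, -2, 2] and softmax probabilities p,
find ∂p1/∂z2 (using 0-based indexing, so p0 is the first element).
∂p1/∂z2 = -0.004496

p = softmax(z) = [0.4955, 0.009075, 0.4955]
p1 = 0.009075, p2 = 0.4955

∂p1/∂z2 = -p1 × p2 = -0.009075 × 0.4955 = -0.004496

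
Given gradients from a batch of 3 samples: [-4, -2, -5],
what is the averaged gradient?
Average gradient = -3.667

Average = (1/3)(-4 + -2 + -5) = -11/3 = -3.667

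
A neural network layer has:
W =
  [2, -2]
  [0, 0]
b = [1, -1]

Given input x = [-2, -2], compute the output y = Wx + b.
y = [1, -1]

Wx = [2×-2 + -2×-2, 0×-2 + 0×-2]
   = [0, 0]
y = Wx + b = [0 + 1, 0 + -1] = [1, -1]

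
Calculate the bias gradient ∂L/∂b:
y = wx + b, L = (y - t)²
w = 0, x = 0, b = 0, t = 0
∂L/∂b = 0

y = wx + b = (0)(0) + 0 = 0
∂L/∂y = 2(y - t) = 2(0 - 0) = 0
∂y/∂b = 1
∂L/∂b = ∂L/∂y · ∂y/∂b = 0 × 1 = 0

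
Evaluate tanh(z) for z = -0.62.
-0.5511

tanh(-0.62) = (e^(-0.62) - e^(0.62))/(e^(-0.62) + e^(0.62)) = -0.5511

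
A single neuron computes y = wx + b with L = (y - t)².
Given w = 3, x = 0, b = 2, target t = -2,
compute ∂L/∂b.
∂L/∂b = 8

y = wx + b = (3)(0) + 2 = 2
∂L/∂y = 2(y - t) = 2(2 - -2) = 8
∂y/∂b = 1
∂L/∂b = ∂L/∂y · ∂y/∂b = 8 × 1 = 8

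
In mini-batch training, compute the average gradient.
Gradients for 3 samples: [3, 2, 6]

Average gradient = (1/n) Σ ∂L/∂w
Average gradient = 3.667

Average = (1/3)(3 + 2 + 6) = 11/3 = 3.667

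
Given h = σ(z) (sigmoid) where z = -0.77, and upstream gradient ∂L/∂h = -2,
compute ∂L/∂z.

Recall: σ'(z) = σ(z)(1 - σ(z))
∂L/∂z = -0.4326

σ(-0.77) = 0.3165
σ'(-0.77) = σ(-0.77)(1 - σ(-0.77)) = 0.3165 × 0.6835 = 0.2163
∂L/∂z = ∂L/∂h · σ'(z) = -2 × 0.2163 = -0.4326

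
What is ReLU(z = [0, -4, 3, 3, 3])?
h = [0, 0, 3, 3, 3]

ReLU applied element-wise: max(0,0)=0, max(0,-4)=0, max(0,3)=3, max(0,3)=3, max(0,3)=3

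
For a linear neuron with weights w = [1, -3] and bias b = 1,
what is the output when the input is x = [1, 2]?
y = -4

y = (1)(1) + (-3)(2) + 1 = -4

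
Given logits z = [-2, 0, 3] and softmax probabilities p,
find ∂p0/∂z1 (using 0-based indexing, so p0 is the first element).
∂p0/∂z1 = -0.0003005

p = softmax(z) = [0.006377, 0.04712, 0.9465]
p0 = 0.006377, p1 = 0.04712

∂p0/∂z1 = -p0 × p1 = -0.006377 × 0.04712 = -0.0003005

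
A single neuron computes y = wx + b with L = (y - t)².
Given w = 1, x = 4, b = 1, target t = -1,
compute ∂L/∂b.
∂L/∂b = 12

y = wx + b = (1)(4) + 1 = 5
∂L/∂y = 2(y - t) = 2(5 - -1) = 12
∂y/∂b = 1
∂L/∂b = ∂L/∂y · ∂y/∂b = 12 × 1 = 12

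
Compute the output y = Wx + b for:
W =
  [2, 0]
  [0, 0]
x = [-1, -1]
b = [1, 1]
y = [-1, 1]

Wx = [2×-1 + 0×-1, 0×-1 + 0×-1]
   = [-2, 0]
y = Wx + b = [-2 + 1, 0 + 1] = [-1, 1]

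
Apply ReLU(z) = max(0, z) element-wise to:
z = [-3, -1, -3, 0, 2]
h = [0, 0, 0, 0, 2]

ReLU applied element-wise: max(0,-3)=0, max(0,-1)=0, max(0,-3)=0, max(0,0)=0, max(0,2)=2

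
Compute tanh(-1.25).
-0.8483

tanh(-1.25) = (e^(-1.25) - e^(1.25))/(e^(-1.25) + e^(1.25)) = -0.8483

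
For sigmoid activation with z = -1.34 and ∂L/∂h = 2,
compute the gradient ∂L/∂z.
∂L/∂z = 0.3289

σ(-1.34) = 0.2075
σ'(-1.34) = σ(-1.34)(1 - σ(-1.34)) = 0.2075 × 0.7925 = 0.1644
∂L/∂z = ∂L/∂h · σ'(z) = 2 × 0.1644 = 0.3289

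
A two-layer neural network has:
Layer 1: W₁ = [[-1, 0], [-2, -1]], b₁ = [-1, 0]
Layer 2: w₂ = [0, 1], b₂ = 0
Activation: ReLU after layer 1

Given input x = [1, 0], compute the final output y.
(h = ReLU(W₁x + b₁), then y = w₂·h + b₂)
y = 0

Layer 1 pre-activation: z₁ = [-2, -2]
After ReLU: h = [0, 0]
Layer 2 output: y = 0×0 + 1×0 + 0 = 0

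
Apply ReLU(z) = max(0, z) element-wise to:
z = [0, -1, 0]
h = [0, 0, 0]

ReLU applied element-wise: max(0,0)=0, max(0,-1)=0, max(0,0)=0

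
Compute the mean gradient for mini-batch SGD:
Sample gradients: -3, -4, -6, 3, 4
Average gradient = -1.2

Average = (1/5)(-3 + -4 + -6 + 3 + 4) = -6/5 = -1.2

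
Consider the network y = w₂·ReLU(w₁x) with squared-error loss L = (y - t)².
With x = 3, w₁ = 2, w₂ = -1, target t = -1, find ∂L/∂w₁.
∂L/∂w₁ = 30

Forward pass:
z = w₁x = 2×3 = 6
h = ReLU(6) = 6
y = w₂h = -1×6 = -6

Backward pass:
∂L/∂y = 2(y - t) = 2(-6 - -1) = -10
∂y/∂h = w₂ = -1
∂h/∂z = 1 (ReLU derivative)
∂z/∂w₁ = x = 3

∂L/∂w₁ = -10 × -1 × 1 × 3 = 30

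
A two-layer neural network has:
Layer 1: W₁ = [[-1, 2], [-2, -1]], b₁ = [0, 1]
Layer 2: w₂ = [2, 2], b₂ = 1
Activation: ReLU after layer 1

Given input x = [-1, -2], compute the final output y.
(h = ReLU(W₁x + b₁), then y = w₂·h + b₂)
y = 11

Layer 1 pre-activation: z₁ = [-3, 5]
After ReLU: h = [0, 5]
Layer 2 output: y = 2×0 + 2×5 + 1 = 11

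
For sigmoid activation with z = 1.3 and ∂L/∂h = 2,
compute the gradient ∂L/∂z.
∂L/∂z = 0.3366

σ(1.3) = 0.7858
σ'(1.3) = σ(1.3)(1 - σ(1.3)) = 0.7858 × 0.2142 = 0.1683
∂L/∂z = ∂L/∂h · σ'(z) = 2 × 0.1683 = 0.3366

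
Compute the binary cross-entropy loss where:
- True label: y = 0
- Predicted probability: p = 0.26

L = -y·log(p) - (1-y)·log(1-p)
L = 0.3011

L = -0·log(0.26) - 1·log(0.74) = -log(0.74) = 0.3011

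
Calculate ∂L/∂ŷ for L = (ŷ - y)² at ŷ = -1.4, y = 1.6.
∂L/∂ŷ = -6.0

∂L/∂ŷ = 2(ŷ - y) = 2(-1.4 - 1.6) = 2(-3.0) = -6.0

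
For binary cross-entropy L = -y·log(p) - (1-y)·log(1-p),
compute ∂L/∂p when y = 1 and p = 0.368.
∂L/∂p = -2.717

∂L/∂p = -y/p + (1-y)/(1-p) = -1/0.368 + 0 = -2.717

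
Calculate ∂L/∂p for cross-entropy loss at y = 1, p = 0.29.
∂L/∂p = -3.448

∂L/∂p = -y/p + (1-y)/(1-p) = -1/0.29 + 0 = -3.448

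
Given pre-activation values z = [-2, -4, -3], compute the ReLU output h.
h = [0, 0, 0]

ReLU applied element-wise: max(0,-2)=0, max(0,-4)=0, max(0,-3)=0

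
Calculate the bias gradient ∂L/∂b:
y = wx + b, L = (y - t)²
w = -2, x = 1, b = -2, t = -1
∂L/∂b = -6

y = wx + b = (-2)(1) + -2 = -4
∂L/∂y = 2(y - t) = 2(-4 - -1) = -6
∂y/∂b = 1
∂L/∂b = ∂L/∂y · ∂y/∂b = -6 × 1 = -6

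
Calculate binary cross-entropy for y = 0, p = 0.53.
L = 0.755

L = -0·log(0.53) - 1·log(0.47) = -log(0.47) = 0.755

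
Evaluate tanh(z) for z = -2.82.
-0.9929

tanh(-2.82) = (e^(-2.82) - e^(2.82))/(e^(-2.82) + e^(2.82)) = -0.9929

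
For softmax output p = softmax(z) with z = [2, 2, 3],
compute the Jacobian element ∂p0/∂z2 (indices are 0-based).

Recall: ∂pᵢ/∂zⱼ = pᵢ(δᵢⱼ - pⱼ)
∂p0/∂z2 = -0.1221

p = softmax(z) = [0.2119, 0.2119, 0.5761]
p0 = 0.2119, p2 = 0.5761

∂p0/∂z2 = -p0 × p2 = -0.2119 × 0.5761 = -0.1221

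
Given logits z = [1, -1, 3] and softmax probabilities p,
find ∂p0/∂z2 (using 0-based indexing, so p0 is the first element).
∂p0/∂z2 = -0.1017

p = softmax(z) = [0.1173, 0.01588, 0.8668]
p0 = 0.1173, p2 = 0.8668

∂p0/∂z2 = -p0 × p2 = -0.1173 × 0.8668 = -0.1017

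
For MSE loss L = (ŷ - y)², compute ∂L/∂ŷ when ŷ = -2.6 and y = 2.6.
∂L/∂ŷ = -10.4

∂L/∂ŷ = 2(ŷ - y) = 2(-2.6 - 2.6) = 2(-5.2) = -10.4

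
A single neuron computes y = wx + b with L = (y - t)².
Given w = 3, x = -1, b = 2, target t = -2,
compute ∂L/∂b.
∂L/∂b = 2

y = wx + b = (3)(-1) + 2 = -1
∂L/∂y = 2(y - t) = 2(-1 - -2) = 2
∂y/∂b = 1
∂L/∂b = ∂L/∂y · ∂y/∂b = 2 × 1 = 2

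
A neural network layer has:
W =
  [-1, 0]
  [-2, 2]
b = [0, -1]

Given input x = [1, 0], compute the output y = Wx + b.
y = [-1, -3]

Wx = [-1×1 + 0×0, -2×1 + 2×0]
   = [-1, -2]
y = Wx + b = [-1 + 0, -2 + -1] = [-1, -3]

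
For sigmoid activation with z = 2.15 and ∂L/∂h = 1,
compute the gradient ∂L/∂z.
∂L/∂z = 0.09345

σ(2.15) = 0.8957
σ'(2.15) = σ(2.15)(1 - σ(2.15)) = 0.8957 × 0.1043 = 0.09345
∂L/∂z = ∂L/∂h · σ'(z) = 1 × 0.09345 = 0.09345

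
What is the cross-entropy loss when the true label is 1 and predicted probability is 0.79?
L = 0.2357

L = -1·log(0.79) - 0·log(0.21) = -log(0.79) = 0.2357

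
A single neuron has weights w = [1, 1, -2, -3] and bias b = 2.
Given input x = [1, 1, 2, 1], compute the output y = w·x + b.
y = -3

y = (1)(1) + (1)(1) + (-2)(2) + (-3)(1) + 2 = -3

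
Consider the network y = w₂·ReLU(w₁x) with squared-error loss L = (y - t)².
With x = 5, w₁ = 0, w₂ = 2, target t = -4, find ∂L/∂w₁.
∂L/∂w₁ = 0

Forward pass:
z = w₁x = 0×5 = 0
h = ReLU(0) = 0
y = w₂h = 2×0 = 0

Backward pass:
∂L/∂y = 2(y - t) = 2(0 - -4) = 8
∂y/∂h = w₂ = 2
∂h/∂z = 0 (ReLU derivative)
∂z/∂w₁ = x = 5

∂L/∂w₁ = 8 × 2 × 0 × 5 = 0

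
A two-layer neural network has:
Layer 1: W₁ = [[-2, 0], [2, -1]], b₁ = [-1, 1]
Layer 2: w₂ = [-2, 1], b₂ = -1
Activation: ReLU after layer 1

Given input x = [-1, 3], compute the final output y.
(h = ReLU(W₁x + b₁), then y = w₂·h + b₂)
y = -3

Layer 1 pre-activation: z₁ = [1, -4]
After ReLU: h = [1, 0]
Layer 2 output: y = -2×1 + 1×0 + -1 = -3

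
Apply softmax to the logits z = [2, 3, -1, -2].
p = [0.2641, 0.7179, 0.0131, 0.0048]

exp(z) = [7.389, 20.09, 0.3679, 0.1353]
Sum = 27.98
p = [0.2641, 0.7179, 0.0131, 0.0048]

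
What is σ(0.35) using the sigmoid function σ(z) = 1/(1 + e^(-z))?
0.5866

sigmoid(0.35) = 1/(1 + e^(-0.35)) = 1/(1 + 0.7047) = 0.5866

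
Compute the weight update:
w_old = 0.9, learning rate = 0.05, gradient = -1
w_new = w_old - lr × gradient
w_new = 0.95

w_new = w - η·∂L/∂w = 0.9 - 0.05×(-1) = 0.9 - (-0.05) = 0.95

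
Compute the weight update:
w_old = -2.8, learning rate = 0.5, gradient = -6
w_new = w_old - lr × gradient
w_new = 0.2

w_new = w - η·∂L/∂w = -2.8 - 0.5×(-6) = -2.8 - (-3) = 0.2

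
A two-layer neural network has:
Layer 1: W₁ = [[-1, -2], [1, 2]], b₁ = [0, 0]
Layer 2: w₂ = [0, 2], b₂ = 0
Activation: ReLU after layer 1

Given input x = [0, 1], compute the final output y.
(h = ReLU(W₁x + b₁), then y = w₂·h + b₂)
y = 4

Layer 1 pre-activation: z₁ = [-2, 2]
After ReLU: h = [0, 2]
Layer 2 output: y = 0×0 + 2×2 + 0 = 4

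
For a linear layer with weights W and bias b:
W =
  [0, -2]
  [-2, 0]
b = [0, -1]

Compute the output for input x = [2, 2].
y = [-4, -5]

Wx = [0×2 + -2×2, -2×2 + 0×2]
   = [-4, -4]
y = Wx + b = [-4 + 0, -4 + -1] = [-4, -5]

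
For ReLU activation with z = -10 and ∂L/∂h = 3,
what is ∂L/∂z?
∂L/∂z = 0

h = ReLU(-10) = 0
Since z < 0: ∂h/∂z = 0
∂L/∂z = ∂L/∂h · ∂h/∂z = 3 × 0 = 0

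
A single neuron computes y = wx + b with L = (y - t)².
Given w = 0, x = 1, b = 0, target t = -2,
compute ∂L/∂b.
∂L/∂b = 4

y = wx + b = (0)(1) + 0 = 0
∂L/∂y = 2(y - t) = 2(0 - -2) = 4
∂y/∂b = 1
∂L/∂b = ∂L/∂y · ∂y/∂b = 4 × 1 = 4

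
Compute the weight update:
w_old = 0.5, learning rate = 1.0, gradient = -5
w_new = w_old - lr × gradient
w_new = 5.5

w_new = w - η·∂L/∂w = 0.5 - 1.0×(-5) = 0.5 - (-5) = 5.5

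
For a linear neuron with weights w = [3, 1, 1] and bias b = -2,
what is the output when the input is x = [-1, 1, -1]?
y = -5

y = (3)(-1) + (1)(1) + (1)(-1) + -2 = -5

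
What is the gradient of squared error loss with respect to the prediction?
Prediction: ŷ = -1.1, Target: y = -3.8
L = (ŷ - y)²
∂L/∂ŷ = 5.4

∂L/∂ŷ = 2(ŷ - y) = 2(-1.1 - -3.8) = 2(2.7) = 5.4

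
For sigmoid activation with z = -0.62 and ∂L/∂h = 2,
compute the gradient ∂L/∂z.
∂L/∂z = 0.4549

σ(-0.62) = 0.3498
σ'(-0.62) = σ(-0.62)(1 - σ(-0.62)) = 0.3498 × 0.6502 = 0.2274
∂L/∂z = ∂L/∂h · σ'(z) = 2 × 0.2274 = 0.4549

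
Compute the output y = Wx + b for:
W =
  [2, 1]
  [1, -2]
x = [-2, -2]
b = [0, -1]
y = [-6, 1]

Wx = [2×-2 + 1×-2, 1×-2 + -2×-2]
   = [-6, 2]
y = Wx + b = [-6 + 0, 2 + -1] = [-6, 1]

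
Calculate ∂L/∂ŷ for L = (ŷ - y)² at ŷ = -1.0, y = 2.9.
∂L/∂ŷ = -7.8

∂L/∂ŷ = 2(ŷ - y) = 2(-1.0 - 2.9) = 2(-3.9) = -7.8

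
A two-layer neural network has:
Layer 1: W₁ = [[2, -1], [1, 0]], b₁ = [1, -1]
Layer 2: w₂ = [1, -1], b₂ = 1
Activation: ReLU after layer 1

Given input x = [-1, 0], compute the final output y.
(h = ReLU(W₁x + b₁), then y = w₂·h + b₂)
y = 1

Layer 1 pre-activation: z₁ = [-1, -2]
After ReLU: h = [0, 0]
Layer 2 output: y = 1×0 + -1×0 + 1 = 1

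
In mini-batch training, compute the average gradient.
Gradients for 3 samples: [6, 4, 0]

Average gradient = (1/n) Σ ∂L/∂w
Average gradient = 3.333

Average = (1/3)(6 + 4 + 0) = 10/3 = 3.333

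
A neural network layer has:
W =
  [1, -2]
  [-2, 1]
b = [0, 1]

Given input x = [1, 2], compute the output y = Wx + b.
y = [-3, 1]

Wx = [1×1 + -2×2, -2×1 + 1×2]
   = [-3, 0]
y = Wx + b = [-3 + 0, 0 + 1] = [-3, 1]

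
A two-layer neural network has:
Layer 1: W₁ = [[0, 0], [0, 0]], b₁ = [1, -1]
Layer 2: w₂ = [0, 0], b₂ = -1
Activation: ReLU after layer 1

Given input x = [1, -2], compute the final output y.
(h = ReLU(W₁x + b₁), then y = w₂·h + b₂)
y = -1

Layer 1 pre-activation: z₁ = [1, -1]
After ReLU: h = [1, 0]
Layer 2 output: y = 0×1 + 0×0 + -1 = -1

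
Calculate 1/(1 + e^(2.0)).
0.1192

sigmoid(-2.0) = 1/(1 + e^(2.0)) = 1/(1 + 7.389) = 0.1192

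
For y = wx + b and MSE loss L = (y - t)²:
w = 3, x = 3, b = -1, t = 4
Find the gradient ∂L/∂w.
∂L/∂w = 24

y = wx + b = (3)(3) + -1 = 8
∂L/∂y = 2(y - t) = 2(8 - 4) = 8
∂y/∂w = x = 3
∂L/∂w = ∂L/∂y · ∂y/∂w = 8 × 3 = 24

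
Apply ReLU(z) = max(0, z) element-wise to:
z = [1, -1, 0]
h = [1, 0, 0]

ReLU applied element-wise: max(0,1)=1, max(0,-1)=0, max(0,0)=0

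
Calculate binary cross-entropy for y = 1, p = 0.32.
L = 1.139

L = -1·log(0.32) - 0·log(0.68) = -log(0.32) = 1.139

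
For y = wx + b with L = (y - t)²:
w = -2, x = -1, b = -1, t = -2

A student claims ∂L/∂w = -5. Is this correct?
Incorrect

y = (-2)(-1) + -1 = 1
∂L/∂y = 2(y - t) = 2(1 - -2) = 6
∂y/∂w = x = -1
∂L/∂w = 6 × -1 = -6

Claimed value: -5
Incorrect: The correct gradient is -6.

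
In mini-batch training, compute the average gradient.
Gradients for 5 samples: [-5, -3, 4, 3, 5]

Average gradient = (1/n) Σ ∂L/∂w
Average gradient = 0.8

Average = (1/5)(-5 + -3 + 4 + 3 + 5) = 4/5 = 0.8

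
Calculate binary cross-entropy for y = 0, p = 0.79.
L = 1.561

L = -0·log(0.79) - 1·log(0.21) = -log(0.21) = 1.561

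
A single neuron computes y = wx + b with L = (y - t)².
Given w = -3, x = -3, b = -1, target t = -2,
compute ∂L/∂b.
∂L/∂b = 20

y = wx + b = (-3)(-3) + -1 = 8
∂L/∂y = 2(y - t) = 2(8 - -2) = 20
∂y/∂b = 1
∂L/∂b = ∂L/∂y · ∂y/∂b = 20 × 1 = 20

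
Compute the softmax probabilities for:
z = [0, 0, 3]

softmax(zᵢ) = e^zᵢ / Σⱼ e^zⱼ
p = [0.0453, 0.0453, 0.9094]

exp(z) = [1, 1, 20.09]
Sum = 22.09
p = [0.0453, 0.0453, 0.9094]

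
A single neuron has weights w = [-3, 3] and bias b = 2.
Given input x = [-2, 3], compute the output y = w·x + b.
y = 17

y = (-3)(-2) + (3)(3) + 2 = 17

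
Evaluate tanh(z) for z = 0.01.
0.01

tanh(0.01) = (e^(0.01) - e^(-0.01))/(e^(0.01) + e^(-0.01)) = 0.01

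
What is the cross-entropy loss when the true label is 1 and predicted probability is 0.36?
L = 1.022

L = -1·log(0.36) - 0·log(0.64) = -log(0.36) = 1.022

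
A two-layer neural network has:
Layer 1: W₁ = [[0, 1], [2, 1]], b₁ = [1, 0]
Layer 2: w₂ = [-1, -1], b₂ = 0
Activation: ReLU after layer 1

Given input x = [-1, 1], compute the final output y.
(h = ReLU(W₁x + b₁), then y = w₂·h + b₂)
y = -2

Layer 1 pre-activation: z₁ = [2, -1]
After ReLU: h = [2, 0]
Layer 2 output: y = -1×2 + -1×0 + 0 = -2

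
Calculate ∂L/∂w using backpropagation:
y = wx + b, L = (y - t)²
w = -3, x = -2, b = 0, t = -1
∂L/∂w = -28

y = wx + b = (-3)(-2) + 0 = 6
∂L/∂y = 2(y - t) = 2(6 - -1) = 14
∂y/∂w = x = -2
∂L/∂w = ∂L/∂y · ∂y/∂w = 14 × -2 = -28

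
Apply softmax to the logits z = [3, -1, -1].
p = [0.9647, 0.0177, 0.0177]

exp(z) = [20.09, 0.3679, 0.3679]
Sum = 20.82
p = [0.9647, 0.0177, 0.0177]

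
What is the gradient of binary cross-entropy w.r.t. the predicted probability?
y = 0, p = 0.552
∂L/∂p = 2.232

∂L/∂p = -y/p + (1-y)/(1-p) = 0 + 1/0.448 = 2.232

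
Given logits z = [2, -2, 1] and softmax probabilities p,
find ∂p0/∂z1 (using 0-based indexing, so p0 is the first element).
∂p0/∂z1 = -0.009532

p = softmax(z) = [0.7214, 0.01321, 0.2654]
p0 = 0.7214, p1 = 0.01321

∂p0/∂z1 = -p0 × p1 = -0.7214 × 0.01321 = -0.009532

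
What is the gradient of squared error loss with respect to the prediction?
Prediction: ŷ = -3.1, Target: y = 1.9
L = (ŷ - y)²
∂L/∂ŷ = -10.0

∂L/∂ŷ = 2(ŷ - y) = 2(-3.1 - 1.9) = 2(-5.0) = -10.0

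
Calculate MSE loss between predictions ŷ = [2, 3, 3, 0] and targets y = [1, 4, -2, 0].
MSE = 6.75

MSE = (1/4)((2-1)² + (3-4)² + (3--2)² + (0-0)²) = (1/4)(1 + 1 + 25 + 0) = 6.75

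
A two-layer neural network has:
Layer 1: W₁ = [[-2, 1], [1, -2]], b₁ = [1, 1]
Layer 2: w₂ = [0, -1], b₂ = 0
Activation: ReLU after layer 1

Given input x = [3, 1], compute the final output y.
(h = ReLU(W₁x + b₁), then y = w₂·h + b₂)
y = -2

Layer 1 pre-activation: z₁ = [-4, 2]
After ReLU: h = [0, 2]
Layer 2 output: y = 0×0 + -1×2 + 0 = -2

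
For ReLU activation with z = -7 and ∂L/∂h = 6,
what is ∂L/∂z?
∂L/∂z = 0

h = ReLU(-7) = 0
Since z < 0: ∂h/∂z = 0
∂L/∂z = ∂L/∂h · ∂h/∂z = 6 × 0 = 0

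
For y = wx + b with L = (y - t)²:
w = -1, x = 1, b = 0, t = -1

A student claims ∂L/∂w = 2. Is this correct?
Incorrect

y = (-1)(1) + 0 = -1
∂L/∂y = 2(y - t) = 2(-1 - -1) = 0
∂y/∂w = x = 1
∂L/∂w = 0 × 1 = 0

Claimed value: 2
Incorrect: The correct gradient is 0.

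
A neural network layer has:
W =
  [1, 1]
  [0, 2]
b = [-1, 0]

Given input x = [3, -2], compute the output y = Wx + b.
y = [0, -4]

Wx = [1×3 + 1×-2, 0×3 + 2×-2]
   = [1, -4]
y = Wx + b = [1 + -1, -4 + 0] = [0, -4]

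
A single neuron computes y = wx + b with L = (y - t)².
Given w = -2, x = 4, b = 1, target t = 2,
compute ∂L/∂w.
∂L/∂w = -72

y = wx + b = (-2)(4) + 1 = -7
∂L/∂y = 2(y - t) = 2(-7 - 2) = -18
∂y/∂w = x = 4
∂L/∂w = ∂L/∂y · ∂y/∂w = -18 × 4 = -72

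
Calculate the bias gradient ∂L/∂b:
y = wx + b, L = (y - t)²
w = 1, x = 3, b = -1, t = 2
∂L/∂b = 0

y = wx + b = (1)(3) + -1 = 2
∂L/∂y = 2(y - t) = 2(2 - 2) = 0
∂y/∂b = 1
∂L/∂b = ∂L/∂y · ∂y/∂b = 0 × 1 = 0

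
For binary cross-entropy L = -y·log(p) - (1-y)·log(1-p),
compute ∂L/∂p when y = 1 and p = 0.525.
∂L/∂p = -1.905

∂L/∂p = -y/p + (1-y)/(1-p) = -1/0.525 + 0 = -1.905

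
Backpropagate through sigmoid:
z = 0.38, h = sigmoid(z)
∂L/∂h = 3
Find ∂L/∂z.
∂L/∂z = 0.7236

σ(0.38) = 0.5939
σ'(0.38) = σ(0.38)(1 - σ(0.38)) = 0.5939 × 0.4061 = 0.2412
∂L/∂z = ∂L/∂h · σ'(z) = 3 × 0.2412 = 0.7236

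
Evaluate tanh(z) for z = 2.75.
0.9919

tanh(2.75) = (e^(2.75) - e^(-2.75))/(e^(2.75) + e^(-2.75)) = 0.9919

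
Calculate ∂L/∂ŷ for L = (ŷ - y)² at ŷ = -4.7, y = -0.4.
∂L/∂ŷ = -8.6

∂L/∂ŷ = 2(ŷ - y) = 2(-4.7 - -0.4) = 2(-4.3) = -8.6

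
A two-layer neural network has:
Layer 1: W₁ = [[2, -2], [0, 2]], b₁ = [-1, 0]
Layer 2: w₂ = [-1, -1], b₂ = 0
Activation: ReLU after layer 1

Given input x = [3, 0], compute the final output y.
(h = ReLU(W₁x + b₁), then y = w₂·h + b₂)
y = -5

Layer 1 pre-activation: z₁ = [5, 0]
After ReLU: h = [5, 0]
Layer 2 output: y = -1×5 + -1×0 + 0 = -5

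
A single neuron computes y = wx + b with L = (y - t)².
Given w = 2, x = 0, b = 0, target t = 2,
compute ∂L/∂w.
∂L/∂w = 0

y = wx + b = (2)(0) + 0 = 0
∂L/∂y = 2(y - t) = 2(0 - 2) = -4
∂y/∂w = x = 0
∂L/∂w = ∂L/∂y · ∂y/∂w = -4 × 0 = 0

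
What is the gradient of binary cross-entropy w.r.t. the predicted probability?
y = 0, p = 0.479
∂L/∂p = 1.919

∂L/∂p = -y/p + (1-y)/(1-p) = 0 + 1/0.521 = 1.919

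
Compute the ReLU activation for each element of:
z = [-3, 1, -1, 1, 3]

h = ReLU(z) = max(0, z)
h = [0, 1, 0, 1, 3]

ReLU applied element-wise: max(0,-3)=0, max(0,1)=1, max(0,-1)=0, max(0,1)=1, max(0,3)=3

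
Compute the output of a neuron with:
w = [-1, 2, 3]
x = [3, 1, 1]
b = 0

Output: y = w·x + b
y = 2

y = (-1)(3) + (2)(1) + (3)(1) + 0 = 2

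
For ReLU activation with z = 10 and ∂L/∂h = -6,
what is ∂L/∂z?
∂L/∂z = -6

h = ReLU(10) = 10
Since z > 0: ∂h/∂z = 1
∂L/∂z = ∂L/∂h · ∂h/∂z = -6 × 1 = -6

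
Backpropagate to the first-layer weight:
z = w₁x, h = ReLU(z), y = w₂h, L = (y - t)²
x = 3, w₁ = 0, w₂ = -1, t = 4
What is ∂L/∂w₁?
∂L/∂w₁ = 0

Forward pass:
z = w₁x = 0×3 = 0
h = ReLU(0) = 0
y = w₂h = -1×0 = 0

Backward pass:
∂L/∂y = 2(y - t) = 2(0 - 4) = -8
∂y/∂h = w₂ = -1
∂h/∂z = 0 (ReLU derivative)
∂z/∂w₁ = x = 3

∂L/∂w₁ = -8 × -1 × 0 × 3 = 0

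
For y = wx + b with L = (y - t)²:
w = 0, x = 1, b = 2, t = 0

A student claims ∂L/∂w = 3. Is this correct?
Incorrect

y = (0)(1) + 2 = 2
∂L/∂y = 2(y - t) = 2(2 - 0) = 4
∂y/∂w = x = 1
∂L/∂w = 4 × 1 = 4

Claimed value: 3
Incorrect: The correct gradient is 4.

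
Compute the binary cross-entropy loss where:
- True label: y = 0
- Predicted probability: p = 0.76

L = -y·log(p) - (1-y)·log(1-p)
L = 1.427

L = -0·log(0.76) - 1·log(0.24) = -log(0.24) = 1.427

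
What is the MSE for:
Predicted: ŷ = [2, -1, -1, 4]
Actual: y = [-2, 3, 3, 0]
MSE = 16

MSE = (1/4)((2--2)² + (-1-3)² + (-1-3)² + (4-0)²) = (1/4)(16 + 16 + 16 + 16) = 16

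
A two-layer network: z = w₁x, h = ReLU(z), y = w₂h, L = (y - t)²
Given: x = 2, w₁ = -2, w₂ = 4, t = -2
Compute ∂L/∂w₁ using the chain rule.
∂L/∂w₁ = 0

Forward pass:
z = w₁x = -2×2 = -4
h = ReLU(-4) = 0
y = w₂h = 4×0 = 0

Backward pass:
∂L/∂y = 2(y - t) = 2(0 - -2) = 4
∂y/∂h = w₂ = 4
∂h/∂z = 0 (ReLU derivative)
∂z/∂w₁ = x = 2

∂L/∂w₁ = 4 × 4 × 0 × 2 = 0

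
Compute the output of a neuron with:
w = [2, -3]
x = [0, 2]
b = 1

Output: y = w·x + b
y = -5

y = (2)(0) + (-3)(2) + 1 = -5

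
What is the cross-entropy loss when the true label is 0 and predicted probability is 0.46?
L = 0.6162

L = -0·log(0.46) - 1·log(0.54) = -log(0.54) = 0.6162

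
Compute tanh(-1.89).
-0.9554

tanh(-1.89) = (e^(-1.89) - e^(1.89))/(e^(-1.89) + e^(1.89)) = -0.9554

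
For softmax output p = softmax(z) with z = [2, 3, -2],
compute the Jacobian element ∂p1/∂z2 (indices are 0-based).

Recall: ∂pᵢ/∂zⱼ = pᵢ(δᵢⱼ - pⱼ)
∂p1/∂z2 = -0.003566

p = softmax(z) = [0.2676, 0.7275, 0.004902]
p1 = 0.7275, p2 = 0.004902

∂p1/∂z2 = -p1 × p2 = -0.7275 × 0.004902 = -0.003566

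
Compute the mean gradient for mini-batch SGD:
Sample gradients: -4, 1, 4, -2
Average gradient = -0.25

Average = (1/4)(-4 + 1 + 4 + -2) = -1/4 = -0.25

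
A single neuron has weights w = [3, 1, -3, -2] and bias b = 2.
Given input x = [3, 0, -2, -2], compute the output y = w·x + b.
y = 21

y = (3)(3) + (1)(0) + (-3)(-2) + (-2)(-2) + 2 = 21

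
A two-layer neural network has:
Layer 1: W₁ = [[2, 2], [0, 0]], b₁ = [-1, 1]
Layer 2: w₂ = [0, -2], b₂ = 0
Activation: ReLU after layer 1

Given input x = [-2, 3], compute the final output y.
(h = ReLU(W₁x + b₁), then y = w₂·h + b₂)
y = -2

Layer 1 pre-activation: z₁ = [1, 1]
After ReLU: h = [1, 1]
Layer 2 output: y = 0×1 + -2×1 + 0 = -2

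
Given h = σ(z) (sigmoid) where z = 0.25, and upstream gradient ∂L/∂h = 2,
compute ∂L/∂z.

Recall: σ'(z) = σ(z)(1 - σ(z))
∂L/∂z = 0.4923

σ(0.25) = 0.5622
σ'(0.25) = σ(0.25)(1 - σ(0.25)) = 0.5622 × 0.4378 = 0.2461
∂L/∂z = ∂L/∂h · σ'(z) = 2 × 0.2461 = 0.4923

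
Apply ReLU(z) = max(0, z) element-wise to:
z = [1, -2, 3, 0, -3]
h = [1, 0, 3, 0, 0]

ReLU applied element-wise: max(0,1)=1, max(0,-2)=0, max(0,3)=3, max(0,0)=0, max(0,-3)=0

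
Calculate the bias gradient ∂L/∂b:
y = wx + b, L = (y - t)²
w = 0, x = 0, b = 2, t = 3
∂L/∂b = -2

y = wx + b = (0)(0) + 2 = 2
∂L/∂y = 2(y - t) = 2(2 - 3) = -2
∂y/∂b = 1
∂L/∂b = ∂L/∂y · ∂y/∂b = -2 × 1 = -2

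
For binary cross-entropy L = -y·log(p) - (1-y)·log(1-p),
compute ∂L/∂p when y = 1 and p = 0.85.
∂L/∂p = -1.176

∂L/∂p = -y/p + (1-y)/(1-p) = -1/0.85 + 0 = -1.176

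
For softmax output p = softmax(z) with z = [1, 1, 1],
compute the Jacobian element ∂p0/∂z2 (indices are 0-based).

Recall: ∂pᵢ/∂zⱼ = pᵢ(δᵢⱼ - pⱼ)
∂p0/∂z2 = -0.1111

p = softmax(z) = [0.3333, 0.3333, 0.3333]
p0 = 0.3333, p2 = 0.3333

∂p0/∂z2 = -p0 × p2 = -0.3333 × 0.3333 = -0.1111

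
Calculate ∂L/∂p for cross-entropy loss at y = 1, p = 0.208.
∂L/∂p = -4.808

∂L/∂p = -y/p + (1-y)/(1-p) = -1/0.208 + 0 = -4.808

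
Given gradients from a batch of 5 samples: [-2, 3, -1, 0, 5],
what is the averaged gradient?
Average gradient = 1

Average = (1/5)(-2 + 3 + -1 + 0 + 5) = 5/5 = 1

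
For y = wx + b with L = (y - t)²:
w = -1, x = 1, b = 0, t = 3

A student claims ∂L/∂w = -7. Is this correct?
Incorrect

y = (-1)(1) + 0 = -1
∂L/∂y = 2(y - t) = 2(-1 - 3) = -8
∂y/∂w = x = 1
∂L/∂w = -8 × 1 = -8

Claimed value: -7
Incorrect: The correct gradient is -8.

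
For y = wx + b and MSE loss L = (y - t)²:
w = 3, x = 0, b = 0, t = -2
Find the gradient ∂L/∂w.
∂L/∂w = 0

y = wx + b = (3)(0) + 0 = 0
∂L/∂y = 2(y - t) = 2(0 - -2) = 4
∂y/∂w = x = 0
∂L/∂w = ∂L/∂y · ∂y/∂w = 4 × 0 = 0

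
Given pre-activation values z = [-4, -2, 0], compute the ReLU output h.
h = [0, 0, 0]

ReLU applied element-wise: max(0,-4)=0, max(0,-2)=0, max(0,0)=0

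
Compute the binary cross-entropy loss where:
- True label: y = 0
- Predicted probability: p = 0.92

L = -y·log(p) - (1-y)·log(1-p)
L = 2.526

L = -0·log(0.92) - 1·log(0.08) = -log(0.08) = 2.526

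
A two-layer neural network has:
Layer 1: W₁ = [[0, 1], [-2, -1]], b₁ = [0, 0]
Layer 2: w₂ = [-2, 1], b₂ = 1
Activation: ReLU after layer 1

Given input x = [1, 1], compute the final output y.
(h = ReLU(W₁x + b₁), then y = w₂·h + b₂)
y = -1

Layer 1 pre-activation: z₁ = [1, -3]
After ReLU: h = [1, 0]
Layer 2 output: y = -2×1 + 1×0 + 1 = -1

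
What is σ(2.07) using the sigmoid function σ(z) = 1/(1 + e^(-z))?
0.888

sigmoid(2.07) = 1/(1 + e^(-2.07)) = 1/(1 + 0.1262) = 0.888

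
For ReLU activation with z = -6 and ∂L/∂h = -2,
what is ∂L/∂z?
∂L/∂z = 0

h = ReLU(-6) = 0
Since z < 0: ∂h/∂z = 0
∂L/∂z = ∂L/∂h · ∂h/∂z = -2 × 0 = 0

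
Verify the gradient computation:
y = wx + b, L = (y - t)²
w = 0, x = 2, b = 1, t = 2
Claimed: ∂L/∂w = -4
Correct

y = (0)(2) + 1 = 1
∂L/∂y = 2(y - t) = 2(1 - 2) = -2
∂y/∂w = x = 2
∂L/∂w = -2 × 2 = -4

Claimed value: -4
Correct: The correct gradient is -4.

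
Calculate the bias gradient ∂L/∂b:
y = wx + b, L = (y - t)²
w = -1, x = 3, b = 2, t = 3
∂L/∂b = -8

y = wx + b = (-1)(3) + 2 = -1
∂L/∂y = 2(y - t) = 2(-1 - 3) = -8
∂y/∂b = 1
∂L/∂b = ∂L/∂y · ∂y/∂b = -8 × 1 = -8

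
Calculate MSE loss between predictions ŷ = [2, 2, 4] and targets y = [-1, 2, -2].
MSE = 15

MSE = (1/3)((2--1)² + (2-2)² + (4--2)²) = (1/3)(9 + 0 + 36) = 15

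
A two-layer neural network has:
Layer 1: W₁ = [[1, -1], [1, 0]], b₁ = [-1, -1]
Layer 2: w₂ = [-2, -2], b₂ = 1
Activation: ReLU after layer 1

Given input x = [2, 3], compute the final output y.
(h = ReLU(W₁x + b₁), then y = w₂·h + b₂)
y = -1

Layer 1 pre-activation: z₁ = [-2, 1]
After ReLU: h = [0, 1]
Layer 2 output: y = -2×0 + -2×1 + 1 = -1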